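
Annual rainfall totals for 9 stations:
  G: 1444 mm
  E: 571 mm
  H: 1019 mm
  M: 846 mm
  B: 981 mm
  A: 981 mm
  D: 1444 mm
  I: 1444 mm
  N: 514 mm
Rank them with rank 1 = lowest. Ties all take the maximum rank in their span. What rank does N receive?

1

Sorted (ascending): 514, 571, 846, 981, 981, 1019, 1444, 1444, 1444
The 2 values of 981 occupy positions 4–5 → each gets rank 5.
The 3 values of 1444 occupy positions 7–9 → each gets rank 9.
N has value 514 mm → rank 1.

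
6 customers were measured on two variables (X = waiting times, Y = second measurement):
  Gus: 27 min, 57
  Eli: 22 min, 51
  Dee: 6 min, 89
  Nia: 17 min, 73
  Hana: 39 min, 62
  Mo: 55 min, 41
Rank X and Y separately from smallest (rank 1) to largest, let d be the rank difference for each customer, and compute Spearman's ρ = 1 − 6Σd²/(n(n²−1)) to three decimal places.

-0.771

Ranks of variable 1: 4, 3, 1, 2, 5, 6
Ranks of variable 2: 3, 2, 6, 5, 4, 1
d = r₁ − r₂: 1, 1, -5, -3, 1, 5
d²: 1, 1, 25, 9, 1, 25; Σd² = 62
ρ = 1 − 6·62/(6·35) = 1 − 372/210 = -0.771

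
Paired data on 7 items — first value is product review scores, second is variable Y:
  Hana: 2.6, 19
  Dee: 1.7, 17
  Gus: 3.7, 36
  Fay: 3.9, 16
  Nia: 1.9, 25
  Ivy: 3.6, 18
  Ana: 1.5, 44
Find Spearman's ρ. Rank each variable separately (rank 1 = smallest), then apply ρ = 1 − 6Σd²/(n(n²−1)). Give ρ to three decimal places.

Ranks of variable 1: 4, 2, 6, 7, 3, 5, 1
Ranks of variable 2: 4, 2, 6, 1, 5, 3, 7
d = r₁ − r₂: 0, 0, 0, 6, -2, 2, -6
d²: 0, 0, 0, 36, 4, 4, 36; Σd² = 80
ρ = 1 − 6·80/(7·48) = 1 − 480/336 = -0.429

-0.429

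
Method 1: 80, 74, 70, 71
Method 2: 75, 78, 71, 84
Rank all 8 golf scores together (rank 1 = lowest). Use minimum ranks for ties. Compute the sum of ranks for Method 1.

14

Sorted (ascending): 70, 71, 71, 74, 75, 78, 80, 84
The 2 values of 71 occupy positions 2–3 → each gets rank 2.
Method 1 values → pooled ranks: 80→7, 74→4, 70→1, 71→2
Rank sum = 7 + 4 + 1 + 2 = 14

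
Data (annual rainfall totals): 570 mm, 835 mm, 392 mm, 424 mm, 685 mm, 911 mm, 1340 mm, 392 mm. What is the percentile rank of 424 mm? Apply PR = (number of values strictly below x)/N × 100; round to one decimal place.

N = 8.
Strictly below 424: 2. Equal to 424: 1.
PR = 2/8 × 100 = 25.0

25.0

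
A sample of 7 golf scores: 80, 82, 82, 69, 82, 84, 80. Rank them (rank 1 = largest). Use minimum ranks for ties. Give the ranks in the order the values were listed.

Sorted (descending): 84, 82, 82, 82, 80, 80, 69
The 3 values of 82 occupy positions 2–4 → each gets rank 2.
The 2 values of 80 occupy positions 5–6 → each gets rank 5.

5, 2, 2, 7, 2, 1, 5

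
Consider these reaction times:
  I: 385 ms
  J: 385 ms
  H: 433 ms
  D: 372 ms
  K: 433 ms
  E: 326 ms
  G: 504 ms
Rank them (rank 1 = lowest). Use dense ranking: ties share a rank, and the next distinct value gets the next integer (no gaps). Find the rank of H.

4

Sorted (ascending): 326, 372, 385, 385, 433, 433, 504
The 2 values of 385 share dense rank 3.
The 2 values of 433 share dense rank 4.
Remaining distinct values take the next consecutive integers.
H has value 433 ms → rank 4.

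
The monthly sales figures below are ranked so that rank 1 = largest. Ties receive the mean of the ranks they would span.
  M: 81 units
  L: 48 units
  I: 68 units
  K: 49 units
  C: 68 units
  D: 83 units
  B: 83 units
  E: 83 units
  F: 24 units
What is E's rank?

Sorted (descending): 83, 83, 83, 81, 68, 68, 49, 48, 24
The 3 values of 83 occupy positions 1–3 → average rank 2.
The 2 values of 68 occupy positions 5–6 → average rank (5+6)/2 = 5.5.
E has value 83 units → rank 2.

2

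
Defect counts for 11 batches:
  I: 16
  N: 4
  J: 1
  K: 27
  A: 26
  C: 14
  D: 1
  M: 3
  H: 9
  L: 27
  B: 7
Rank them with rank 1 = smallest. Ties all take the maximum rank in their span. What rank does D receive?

Sorted (ascending): 1, 1, 3, 4, 7, 9, 14, 16, 26, 27, 27
The 2 values of 1 occupy positions 1–2 → each gets rank 2.
The 2 values of 27 occupy positions 10–11 → each gets rank 11.
D has value 1 → rank 2.

2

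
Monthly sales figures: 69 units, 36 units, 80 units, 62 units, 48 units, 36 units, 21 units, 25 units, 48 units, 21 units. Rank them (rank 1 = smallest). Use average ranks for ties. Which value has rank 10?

80

Sorted (ascending): 21, 21, 25, 36, 36, 48, 48, 62, 69, 80
The 2 values of 21 occupy positions 1–2 → average rank (1+2)/2 = 1.5.
The 2 values of 36 occupy positions 4–5 → average rank (4+5)/2 = 4.5.
The 2 values of 48 occupy positions 6–7 → average rank (6+7)/2 = 6.5.
Rank 10 → value 80.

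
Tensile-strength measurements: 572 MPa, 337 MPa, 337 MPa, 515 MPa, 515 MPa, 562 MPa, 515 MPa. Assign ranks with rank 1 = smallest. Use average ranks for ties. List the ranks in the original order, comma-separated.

Sorted (ascending): 337, 337, 515, 515, 515, 562, 572
The 2 values of 337 occupy positions 1–2 → average rank (1+2)/2 = 1.5.
The 3 values of 515 occupy positions 3–5 → average rank 4.

7, 1.5, 1.5, 4, 4, 6, 4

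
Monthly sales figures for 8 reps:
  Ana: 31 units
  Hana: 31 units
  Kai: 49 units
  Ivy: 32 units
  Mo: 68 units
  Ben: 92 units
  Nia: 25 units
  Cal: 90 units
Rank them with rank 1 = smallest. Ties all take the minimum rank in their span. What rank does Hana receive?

Sorted (ascending): 25, 31, 31, 32, 49, 68, 90, 92
The 2 values of 31 occupy positions 2–3 → each gets rank 2.
Hana has value 31 units → rank 2.

2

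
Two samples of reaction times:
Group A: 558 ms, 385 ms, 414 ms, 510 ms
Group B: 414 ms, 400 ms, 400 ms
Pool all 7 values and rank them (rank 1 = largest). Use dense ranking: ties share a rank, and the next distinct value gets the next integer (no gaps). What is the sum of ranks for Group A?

11

Sorted (descending): 558, 510, 414, 414, 400, 400, 385
The 2 values of 414 share dense rank 3.
The 2 values of 400 share dense rank 4.
Remaining distinct values take the next consecutive integers.
Group A values → pooled ranks: 558→1, 385→5, 414→3, 510→2
Rank sum = 1 + 5 + 3 + 2 = 11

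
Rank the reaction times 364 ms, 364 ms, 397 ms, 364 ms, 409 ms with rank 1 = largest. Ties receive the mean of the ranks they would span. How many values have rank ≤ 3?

2

Sorted (descending): 409, 397, 364, 364, 364
The 3 values of 364 occupy positions 3–5 → average rank 4.
Ranks ≤ 3: {1, 2} → 2 values.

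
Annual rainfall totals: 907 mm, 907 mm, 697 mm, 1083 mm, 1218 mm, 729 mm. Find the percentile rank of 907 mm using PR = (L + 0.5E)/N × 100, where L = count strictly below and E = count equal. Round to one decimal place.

N = 6.
Strictly below 907: 2. Equal to 907: 2.
PR = (2 + 0.5·2)/6 × 100 = 50.0

50.0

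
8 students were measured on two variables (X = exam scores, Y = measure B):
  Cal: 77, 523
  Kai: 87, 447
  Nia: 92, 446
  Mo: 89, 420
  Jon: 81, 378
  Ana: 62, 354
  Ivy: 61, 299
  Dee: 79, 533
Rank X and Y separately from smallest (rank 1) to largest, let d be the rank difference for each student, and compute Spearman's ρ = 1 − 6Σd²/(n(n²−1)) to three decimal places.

Ranks of variable 1: 3, 6, 8, 7, 5, 2, 1, 4
Ranks of variable 2: 7, 6, 5, 4, 3, 2, 1, 8
d = r₁ − r₂: -4, 0, 3, 3, 2, 0, 0, -4
d²: 16, 0, 9, 9, 4, 0, 0, 16; Σd² = 54
ρ = 1 − 6·54/(8·63) = 1 − 324/504 = 0.357

0.357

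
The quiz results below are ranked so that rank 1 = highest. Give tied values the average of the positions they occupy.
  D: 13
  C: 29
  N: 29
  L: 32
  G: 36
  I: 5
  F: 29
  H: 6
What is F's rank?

4

Sorted (descending): 36, 32, 29, 29, 29, 13, 6, 5
The 3 values of 29 occupy positions 3–5 → average rank 4.
F has value 29 → rank 4.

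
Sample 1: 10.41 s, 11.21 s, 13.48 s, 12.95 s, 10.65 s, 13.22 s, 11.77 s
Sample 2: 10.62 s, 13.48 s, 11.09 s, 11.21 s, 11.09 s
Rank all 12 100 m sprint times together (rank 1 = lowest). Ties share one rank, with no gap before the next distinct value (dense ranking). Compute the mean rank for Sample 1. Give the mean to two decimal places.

5.57

Sorted (ascending): 10.41, 10.62, 10.65, 11.09, 11.09, 11.21, 11.21, 11.77, 12.95, 13.22, 13.48, 13.48
The 2 values of 11.09 share dense rank 4.
The 2 values of 11.21 share dense rank 5.
The 2 values of 13.48 share dense rank 9.
Remaining distinct values take the next consecutive integers.
Sample 1 values → pooled ranks: 10.41→1, 11.21→5, 13.48→9, 12.95→7, 10.65→3, 13.22→8, 11.77→6
Mean rank = (1 + 5 + 9 + 7 + 3 + 8 + 6) / 7 = 5.57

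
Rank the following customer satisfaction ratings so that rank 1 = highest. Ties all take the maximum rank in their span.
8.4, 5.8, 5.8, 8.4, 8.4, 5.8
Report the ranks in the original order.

Sorted (descending): 8.4, 8.4, 8.4, 5.8, 5.8, 5.8
The 3 values of 8.4 occupy positions 1–3 → each gets rank 3.
The 3 values of 5.8 occupy positions 4–6 → each gets rank 6.

3, 6, 6, 3, 3, 6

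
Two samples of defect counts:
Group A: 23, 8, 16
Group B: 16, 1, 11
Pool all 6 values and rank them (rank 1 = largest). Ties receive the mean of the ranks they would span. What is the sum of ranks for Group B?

Sorted (descending): 23, 16, 16, 11, 8, 1
The 2 values of 16 occupy positions 2–3 → average rank (2+3)/2 = 2.5.
Group B values → pooled ranks: 16→2.5, 1→6, 11→4
Rank sum = 2.5 + 6 + 4 = 12.5

12.5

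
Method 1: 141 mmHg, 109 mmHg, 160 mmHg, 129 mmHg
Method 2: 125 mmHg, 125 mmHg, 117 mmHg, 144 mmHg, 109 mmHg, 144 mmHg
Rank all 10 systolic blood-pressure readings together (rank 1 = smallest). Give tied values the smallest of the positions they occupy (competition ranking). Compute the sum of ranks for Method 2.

28

Sorted (ascending): 109, 109, 117, 125, 125, 129, 141, 144, 144, 160
The 2 values of 109 occupy positions 1–2 → each gets rank 1.
The 2 values of 125 occupy positions 4–5 → each gets rank 4.
The 2 values of 144 occupy positions 8–9 → each gets rank 8.
Method 2 values → pooled ranks: 125→4, 125→4, 117→3, 144→8, 109→1, 144→8
Rank sum = 4 + 4 + 3 + 8 + 1 + 8 = 28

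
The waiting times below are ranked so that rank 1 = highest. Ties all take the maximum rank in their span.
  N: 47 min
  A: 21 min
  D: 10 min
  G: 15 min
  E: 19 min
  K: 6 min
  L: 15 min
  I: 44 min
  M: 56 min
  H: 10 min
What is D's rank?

Sorted (descending): 56, 47, 44, 21, 19, 15, 15, 10, 10, 6
The 2 values of 15 occupy positions 6–7 → each gets rank 7.
The 2 values of 10 occupy positions 8–9 → each gets rank 9.
D has value 10 min → rank 9.

9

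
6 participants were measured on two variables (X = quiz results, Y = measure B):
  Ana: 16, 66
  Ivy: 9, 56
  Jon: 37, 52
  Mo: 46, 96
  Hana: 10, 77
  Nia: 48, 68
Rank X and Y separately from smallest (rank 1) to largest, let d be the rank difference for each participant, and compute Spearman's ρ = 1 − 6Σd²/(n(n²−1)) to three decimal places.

Ranks of variable 1: 3, 1, 4, 5, 2, 6
Ranks of variable 2: 3, 2, 1, 6, 5, 4
d = r₁ − r₂: 0, -1, 3, -1, -3, 2
d²: 0, 1, 9, 1, 9, 4; Σd² = 24
ρ = 1 − 6·24/(6·35) = 1 − 144/210 = 0.314

0.314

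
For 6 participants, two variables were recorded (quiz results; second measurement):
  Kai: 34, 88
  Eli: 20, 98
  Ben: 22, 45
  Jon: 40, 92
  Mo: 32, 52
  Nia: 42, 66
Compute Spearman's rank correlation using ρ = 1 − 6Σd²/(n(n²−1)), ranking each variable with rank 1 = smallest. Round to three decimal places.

Ranks of variable 1: 4, 1, 2, 5, 3, 6
Ranks of variable 2: 4, 6, 1, 5, 2, 3
d = r₁ − r₂: 0, -5, 1, 0, 1, 3
d²: 0, 25, 1, 0, 1, 9; Σd² = 36
ρ = 1 − 6·36/(6·35) = 1 − 216/210 = -0.029

-0.029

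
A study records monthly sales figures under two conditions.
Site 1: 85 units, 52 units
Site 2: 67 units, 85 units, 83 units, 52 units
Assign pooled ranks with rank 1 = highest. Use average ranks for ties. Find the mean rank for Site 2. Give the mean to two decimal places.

3.50

Sorted (descending): 85, 85, 83, 67, 52, 52
The 2 values of 85 occupy positions 1–2 → average rank (1+2)/2 = 1.5.
The 2 values of 52 occupy positions 5–6 → average rank (5+6)/2 = 5.5.
Site 2 values → pooled ranks: 67→4, 85→1.5, 83→3, 52→5.5
Mean rank = (4 + 1.5 + 3 + 5.5) / 4 = 3.50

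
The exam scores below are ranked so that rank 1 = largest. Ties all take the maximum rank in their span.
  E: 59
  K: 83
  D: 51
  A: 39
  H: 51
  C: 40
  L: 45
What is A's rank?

Sorted (descending): 83, 59, 51, 51, 45, 40, 39
The 2 values of 51 occupy positions 3–4 → each gets rank 4.
A has value 39 → rank 7.

7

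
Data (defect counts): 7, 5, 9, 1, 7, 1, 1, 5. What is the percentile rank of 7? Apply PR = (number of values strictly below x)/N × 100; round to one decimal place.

N = 8.
Strictly below 7: 5. Equal to 7: 2.
PR = 5/8 × 100 = 62.5

62.5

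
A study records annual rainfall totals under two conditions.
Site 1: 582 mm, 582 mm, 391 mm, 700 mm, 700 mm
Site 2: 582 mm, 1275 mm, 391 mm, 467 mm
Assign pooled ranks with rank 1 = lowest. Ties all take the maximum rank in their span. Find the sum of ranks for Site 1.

Sorted (ascending): 391, 391, 467, 582, 582, 582, 700, 700, 1275
The 2 values of 391 occupy positions 1–2 → each gets rank 2.
The 3 values of 582 occupy positions 4–6 → each gets rank 6.
The 2 values of 700 occupy positions 7–8 → each gets rank 8.
Site 1 values → pooled ranks: 582→6, 582→6, 391→2, 700→8, 700→8
Rank sum = 6 + 6 + 2 + 8 + 8 = 30

30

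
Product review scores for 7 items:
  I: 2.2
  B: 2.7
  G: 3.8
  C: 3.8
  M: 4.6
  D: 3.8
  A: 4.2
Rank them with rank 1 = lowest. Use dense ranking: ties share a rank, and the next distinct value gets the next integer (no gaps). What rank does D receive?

3

Sorted (ascending): 2.2, 2.7, 3.8, 3.8, 3.8, 4.2, 4.6
The 3 values of 3.8 share dense rank 3.
Remaining distinct values take the next consecutive integers.
D has value 3.8 → rank 3.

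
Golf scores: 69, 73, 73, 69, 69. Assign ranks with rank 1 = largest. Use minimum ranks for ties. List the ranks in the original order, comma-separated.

Sorted (descending): 73, 73, 69, 69, 69
The 2 values of 73 occupy positions 1–2 → each gets rank 1.
The 3 values of 69 occupy positions 3–5 → each gets rank 3.

3, 1, 1, 3, 3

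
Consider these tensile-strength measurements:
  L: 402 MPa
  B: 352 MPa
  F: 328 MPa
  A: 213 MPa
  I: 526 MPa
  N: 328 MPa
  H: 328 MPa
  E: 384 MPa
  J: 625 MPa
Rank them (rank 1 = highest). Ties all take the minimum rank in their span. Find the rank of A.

9

Sorted (descending): 625, 526, 402, 384, 352, 328, 328, 328, 213
The 3 values of 328 occupy positions 6–8 → each gets rank 6.
A has value 213 MPa → rank 9.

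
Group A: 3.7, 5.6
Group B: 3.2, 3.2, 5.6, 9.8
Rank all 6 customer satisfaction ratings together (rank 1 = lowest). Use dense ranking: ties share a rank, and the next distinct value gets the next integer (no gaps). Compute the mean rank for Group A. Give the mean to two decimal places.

Sorted (ascending): 3.2, 3.2, 3.7, 5.6, 5.6, 9.8
The 2 values of 3.2 share dense rank 1.
The 2 values of 5.6 share dense rank 3.
Remaining distinct values take the next consecutive integers.
Group A values → pooled ranks: 3.7→2, 5.6→3
Mean rank = (2 + 3) / 2 = 2.50

2.50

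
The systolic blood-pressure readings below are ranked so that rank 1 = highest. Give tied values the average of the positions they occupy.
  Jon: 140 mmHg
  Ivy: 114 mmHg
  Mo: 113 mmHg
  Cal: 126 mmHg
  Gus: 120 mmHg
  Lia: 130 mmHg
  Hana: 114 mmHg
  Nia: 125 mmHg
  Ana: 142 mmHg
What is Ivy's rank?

7.5

Sorted (descending): 142, 140, 130, 126, 125, 120, 114, 114, 113
The 2 values of 114 occupy positions 7–8 → average rank (7+8)/2 = 7.5.
Ivy has value 114 mmHg → rank 7.5.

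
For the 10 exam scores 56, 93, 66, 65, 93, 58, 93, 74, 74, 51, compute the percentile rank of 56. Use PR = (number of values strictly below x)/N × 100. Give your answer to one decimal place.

10.0

N = 10.
Strictly below 56: 1. Equal to 56: 1.
PR = 1/10 × 100 = 10.0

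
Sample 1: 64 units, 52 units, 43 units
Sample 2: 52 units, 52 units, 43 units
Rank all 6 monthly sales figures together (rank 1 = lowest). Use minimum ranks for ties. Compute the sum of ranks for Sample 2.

Sorted (ascending): 43, 43, 52, 52, 52, 64
The 2 values of 43 occupy positions 1–2 → each gets rank 1.
The 3 values of 52 occupy positions 3–5 → each gets rank 3.
Sample 2 values → pooled ranks: 52→3, 52→3, 43→1
Rank sum = 3 + 3 + 1 = 7

7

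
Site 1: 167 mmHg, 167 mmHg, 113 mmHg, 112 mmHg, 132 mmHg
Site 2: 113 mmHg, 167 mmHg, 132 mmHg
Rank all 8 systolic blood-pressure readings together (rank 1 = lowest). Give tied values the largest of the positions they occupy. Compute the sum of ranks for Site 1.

25

Sorted (ascending): 112, 113, 113, 132, 132, 167, 167, 167
The 2 values of 113 occupy positions 2–3 → each gets rank 3.
The 2 values of 132 occupy positions 4–5 → each gets rank 5.
The 3 values of 167 occupy positions 6–8 → each gets rank 8.
Site 1 values → pooled ranks: 167→8, 167→8, 113→3, 112→1, 132→5
Rank sum = 8 + 8 + 3 + 1 + 5 = 25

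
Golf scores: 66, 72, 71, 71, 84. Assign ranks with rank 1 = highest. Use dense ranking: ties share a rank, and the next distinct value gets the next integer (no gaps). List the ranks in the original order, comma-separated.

Sorted (descending): 84, 72, 71, 71, 66
The 2 values of 71 share dense rank 3.
Remaining distinct values take the next consecutive integers.

4, 2, 3, 3, 1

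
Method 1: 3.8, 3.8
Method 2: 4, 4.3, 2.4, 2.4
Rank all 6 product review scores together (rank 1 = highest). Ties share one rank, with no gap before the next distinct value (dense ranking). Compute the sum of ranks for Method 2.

11

Sorted (descending): 4.3, 4, 3.8, 3.8, 2.4, 2.4
The 2 values of 3.8 share dense rank 3.
The 2 values of 2.4 share dense rank 4.
Remaining distinct values take the next consecutive integers.
Method 2 values → pooled ranks: 4→2, 4.3→1, 2.4→4, 2.4→4
Rank sum = 2 + 1 + 4 + 4 = 11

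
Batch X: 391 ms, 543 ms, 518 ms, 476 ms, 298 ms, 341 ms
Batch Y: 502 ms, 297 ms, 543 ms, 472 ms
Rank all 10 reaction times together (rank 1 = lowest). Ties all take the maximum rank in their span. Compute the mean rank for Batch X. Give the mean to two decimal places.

Sorted (ascending): 297, 298, 341, 391, 472, 476, 502, 518, 543, 543
The 2 values of 543 occupy positions 9–10 → each gets rank 10.
Batch X values → pooled ranks: 391→4, 543→10, 518→8, 476→6, 298→2, 341→3
Mean rank = (4 + 10 + 8 + 6 + 2 + 3) / 6 = 5.50

5.50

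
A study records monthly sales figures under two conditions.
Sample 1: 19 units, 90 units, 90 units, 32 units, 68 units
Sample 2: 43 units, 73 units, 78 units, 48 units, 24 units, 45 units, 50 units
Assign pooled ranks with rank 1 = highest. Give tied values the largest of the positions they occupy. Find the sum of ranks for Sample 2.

48

Sorted (descending): 90, 90, 78, 73, 68, 50, 48, 45, 43, 32, 24, 19
The 2 values of 90 occupy positions 1–2 → each gets rank 2.
Sample 2 values → pooled ranks: 43→9, 73→4, 78→3, 48→7, 24→11, 45→8, 50→6
Rank sum = 9 + 4 + 3 + 7 + 11 + 8 + 6 = 48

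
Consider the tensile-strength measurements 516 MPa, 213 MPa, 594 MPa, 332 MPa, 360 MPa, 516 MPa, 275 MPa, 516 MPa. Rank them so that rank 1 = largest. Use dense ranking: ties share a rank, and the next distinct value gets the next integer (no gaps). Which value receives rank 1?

594

Sorted (descending): 594, 516, 516, 516, 360, 332, 275, 213
The 3 values of 516 share dense rank 2.
Remaining distinct values take the next consecutive integers.
Rank 1 → value 594.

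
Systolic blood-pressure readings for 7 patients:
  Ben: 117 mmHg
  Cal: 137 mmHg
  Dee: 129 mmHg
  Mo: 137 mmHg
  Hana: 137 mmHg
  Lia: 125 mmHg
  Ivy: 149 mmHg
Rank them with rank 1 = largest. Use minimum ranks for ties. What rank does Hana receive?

Sorted (descending): 149, 137, 137, 137, 129, 125, 117
The 3 values of 137 occupy positions 2–4 → each gets rank 2.
Hana has value 137 mmHg → rank 2.

2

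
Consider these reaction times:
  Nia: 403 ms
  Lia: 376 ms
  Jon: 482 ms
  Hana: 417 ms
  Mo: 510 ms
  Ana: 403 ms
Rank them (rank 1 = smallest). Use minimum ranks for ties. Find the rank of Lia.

Sorted (ascending): 376, 403, 403, 417, 482, 510
The 2 values of 403 occupy positions 2–3 → each gets rank 2.
Lia has value 376 ms → rank 1.

1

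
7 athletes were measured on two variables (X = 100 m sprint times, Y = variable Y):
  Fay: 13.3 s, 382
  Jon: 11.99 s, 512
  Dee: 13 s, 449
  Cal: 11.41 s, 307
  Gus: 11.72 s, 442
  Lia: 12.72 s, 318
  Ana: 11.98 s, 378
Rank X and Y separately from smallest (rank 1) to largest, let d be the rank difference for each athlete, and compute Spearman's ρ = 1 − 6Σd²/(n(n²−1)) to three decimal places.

0.357

Ranks of variable 1: 7, 4, 6, 1, 2, 5, 3
Ranks of variable 2: 4, 7, 6, 1, 5, 2, 3
d = r₁ − r₂: 3, -3, 0, 0, -3, 3, 0
d²: 9, 9, 0, 0, 9, 9, 0; Σd² = 36
ρ = 1 − 6·36/(7·48) = 1 − 216/336 = 0.357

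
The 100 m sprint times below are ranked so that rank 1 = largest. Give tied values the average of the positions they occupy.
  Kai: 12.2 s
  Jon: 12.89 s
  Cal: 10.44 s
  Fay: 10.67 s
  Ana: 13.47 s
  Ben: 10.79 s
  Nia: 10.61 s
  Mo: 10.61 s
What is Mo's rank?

6.5

Sorted (descending): 13.47, 12.89, 12.2, 10.79, 10.67, 10.61, 10.61, 10.44
The 2 values of 10.61 occupy positions 6–7 → average rank (6+7)/2 = 6.5.
Mo has value 10.61 s → rank 6.5.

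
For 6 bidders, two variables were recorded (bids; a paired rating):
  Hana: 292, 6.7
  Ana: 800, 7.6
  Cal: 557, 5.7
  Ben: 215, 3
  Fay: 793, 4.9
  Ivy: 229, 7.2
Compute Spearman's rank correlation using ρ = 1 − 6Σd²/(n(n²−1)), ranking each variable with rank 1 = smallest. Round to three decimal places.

Ranks of variable 1: 3, 6, 4, 1, 5, 2
Ranks of variable 2: 4, 6, 3, 1, 2, 5
d = r₁ − r₂: -1, 0, 1, 0, 3, -3
d²: 1, 0, 1, 0, 9, 9; Σd² = 20
ρ = 1 − 6·20/(6·35) = 1 − 120/210 = 0.429

0.429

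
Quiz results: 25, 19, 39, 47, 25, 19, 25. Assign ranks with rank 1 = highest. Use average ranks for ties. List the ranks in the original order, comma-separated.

4, 6.5, 2, 1, 4, 6.5, 4

Sorted (descending): 47, 39, 25, 25, 25, 19, 19
The 3 values of 25 occupy positions 3–5 → average rank 4.
The 2 values of 19 occupy positions 6–7 → average rank (6+7)/2 = 6.5.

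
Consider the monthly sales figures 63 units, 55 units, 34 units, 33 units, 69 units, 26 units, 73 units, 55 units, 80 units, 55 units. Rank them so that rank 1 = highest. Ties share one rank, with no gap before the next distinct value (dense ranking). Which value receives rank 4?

63

Sorted (descending): 80, 73, 69, 63, 55, 55, 55, 34, 33, 26
The 3 values of 55 share dense rank 5.
Remaining distinct values take the next consecutive integers.
Rank 4 → value 63.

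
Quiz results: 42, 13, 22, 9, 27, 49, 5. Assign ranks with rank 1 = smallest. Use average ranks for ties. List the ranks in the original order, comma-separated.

Sorted (ascending): 5, 9, 13, 22, 27, 42, 49
No ties — each value takes its position as its rank.

6, 3, 4, 2, 5, 7, 1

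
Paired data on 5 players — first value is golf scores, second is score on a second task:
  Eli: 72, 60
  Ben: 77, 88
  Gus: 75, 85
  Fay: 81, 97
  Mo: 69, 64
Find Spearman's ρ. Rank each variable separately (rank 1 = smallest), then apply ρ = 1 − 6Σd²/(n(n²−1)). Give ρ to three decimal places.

0.900

Ranks of variable 1: 2, 4, 3, 5, 1
Ranks of variable 2: 1, 4, 3, 5, 2
d = r₁ − r₂: 1, 0, 0, 0, -1
d²: 1, 0, 0, 0, 1; Σd² = 2
ρ = 1 − 6·2/(5·24) = 1 − 12/120 = 0.900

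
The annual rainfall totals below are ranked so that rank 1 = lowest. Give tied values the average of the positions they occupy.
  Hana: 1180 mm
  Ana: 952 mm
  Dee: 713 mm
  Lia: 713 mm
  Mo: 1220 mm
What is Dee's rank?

1.5

Sorted (ascending): 713, 713, 952, 1180, 1220
The 2 values of 713 occupy positions 1–2 → average rank (1+2)/2 = 1.5.
Dee has value 713 mm → rank 1.5.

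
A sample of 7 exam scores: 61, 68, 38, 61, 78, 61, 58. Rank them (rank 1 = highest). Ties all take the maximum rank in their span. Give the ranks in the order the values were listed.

5, 2, 7, 5, 1, 5, 6

Sorted (descending): 78, 68, 61, 61, 61, 58, 38
The 3 values of 61 occupy positions 3–5 → each gets rank 5.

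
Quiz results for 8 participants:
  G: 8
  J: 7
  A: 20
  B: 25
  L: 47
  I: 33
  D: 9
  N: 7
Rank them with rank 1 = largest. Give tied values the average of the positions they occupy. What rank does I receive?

Sorted (descending): 47, 33, 25, 20, 9, 8, 7, 7
The 2 values of 7 occupy positions 7–8 → average rank (7+8)/2 = 7.5.
I has value 33 → rank 2.

2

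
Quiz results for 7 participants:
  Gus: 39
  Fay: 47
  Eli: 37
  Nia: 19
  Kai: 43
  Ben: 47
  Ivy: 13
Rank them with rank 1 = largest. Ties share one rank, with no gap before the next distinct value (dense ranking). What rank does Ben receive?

Sorted (descending): 47, 47, 43, 39, 37, 19, 13
The 2 values of 47 share dense rank 1.
Remaining distinct values take the next consecutive integers.
Ben has value 47 → rank 1.

1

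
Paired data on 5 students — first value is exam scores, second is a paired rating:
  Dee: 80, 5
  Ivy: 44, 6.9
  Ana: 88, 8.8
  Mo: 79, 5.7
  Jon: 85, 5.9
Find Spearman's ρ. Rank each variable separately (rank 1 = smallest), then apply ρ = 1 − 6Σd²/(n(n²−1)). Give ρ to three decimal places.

0.300

Ranks of variable 1: 3, 1, 5, 2, 4
Ranks of variable 2: 1, 4, 5, 2, 3
d = r₁ − r₂: 2, -3, 0, 0, 1
d²: 4, 9, 0, 0, 1; Σd² = 14
ρ = 1 − 6·14/(5·24) = 1 − 84/120 = 0.300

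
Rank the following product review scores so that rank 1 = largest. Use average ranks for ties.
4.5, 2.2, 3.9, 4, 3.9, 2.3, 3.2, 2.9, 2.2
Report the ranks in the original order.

1, 8.5, 3.5, 2, 3.5, 7, 5, 6, 8.5

Sorted (descending): 4.5, 4, 3.9, 3.9, 3.2, 2.9, 2.3, 2.2, 2.2
The 2 values of 3.9 occupy positions 3–4 → average rank (3+4)/2 = 3.5.
The 2 values of 2.2 occupy positions 8–9 → average rank (8+9)/2 = 8.5.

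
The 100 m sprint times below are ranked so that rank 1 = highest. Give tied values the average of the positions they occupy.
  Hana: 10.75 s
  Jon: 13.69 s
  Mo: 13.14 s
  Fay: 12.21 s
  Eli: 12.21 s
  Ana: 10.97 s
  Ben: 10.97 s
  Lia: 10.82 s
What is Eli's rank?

3.5

Sorted (descending): 13.69, 13.14, 12.21, 12.21, 10.97, 10.97, 10.82, 10.75
The 2 values of 12.21 occupy positions 3–4 → average rank (3+4)/2 = 3.5.
The 2 values of 10.97 occupy positions 5–6 → average rank (5+6)/2 = 5.5.
Eli has value 12.21 s → rank 3.5.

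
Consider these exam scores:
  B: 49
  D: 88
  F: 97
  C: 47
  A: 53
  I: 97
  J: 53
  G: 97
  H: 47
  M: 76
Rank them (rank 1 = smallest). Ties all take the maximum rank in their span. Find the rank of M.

6

Sorted (ascending): 47, 47, 49, 53, 53, 76, 88, 97, 97, 97
The 2 values of 47 occupy positions 1–2 → each gets rank 2.
The 2 values of 53 occupy positions 4–5 → each gets rank 5.
The 3 values of 97 occupy positions 8–10 → each gets rank 10.
M has value 76 → rank 6.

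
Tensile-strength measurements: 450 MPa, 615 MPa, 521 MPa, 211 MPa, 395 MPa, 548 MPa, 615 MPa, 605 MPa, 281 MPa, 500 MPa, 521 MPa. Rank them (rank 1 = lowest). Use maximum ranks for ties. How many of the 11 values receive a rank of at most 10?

Sorted (ascending): 211, 281, 395, 450, 500, 521, 521, 548, 605, 615, 615
The 2 values of 521 occupy positions 6–7 → each gets rank 7.
The 2 values of 615 occupy positions 10–11 → each gets rank 11.
Ranks ≤ 10: {1, 2, 3, 4, 5, 7, 7, 8, 9} → 9 values.

9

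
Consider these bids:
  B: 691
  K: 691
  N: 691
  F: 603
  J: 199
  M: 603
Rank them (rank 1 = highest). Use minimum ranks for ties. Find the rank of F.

4

Sorted (descending): 691, 691, 691, 603, 603, 199
The 3 values of 691 occupy positions 1–3 → each gets rank 1.
The 2 values of 603 occupy positions 4–5 → each gets rank 4.
F has value 603 → rank 4.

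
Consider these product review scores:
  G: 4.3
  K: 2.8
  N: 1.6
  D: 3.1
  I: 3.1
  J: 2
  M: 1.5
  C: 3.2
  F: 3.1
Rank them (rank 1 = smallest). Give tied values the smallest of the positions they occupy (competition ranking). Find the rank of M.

1

Sorted (ascending): 1.5, 1.6, 2, 2.8, 3.1, 3.1, 3.1, 3.2, 4.3
The 3 values of 3.1 occupy positions 5–7 → each gets rank 5.
M has value 1.5 → rank 1.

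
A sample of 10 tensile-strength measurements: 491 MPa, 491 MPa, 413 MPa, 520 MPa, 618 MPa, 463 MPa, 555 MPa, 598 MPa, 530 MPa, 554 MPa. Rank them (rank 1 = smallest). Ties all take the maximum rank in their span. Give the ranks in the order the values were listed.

Sorted (ascending): 413, 463, 491, 491, 520, 530, 554, 555, 598, 618
The 2 values of 491 occupy positions 3–4 → each gets rank 4.

4, 4, 1, 5, 10, 2, 8, 9, 6, 7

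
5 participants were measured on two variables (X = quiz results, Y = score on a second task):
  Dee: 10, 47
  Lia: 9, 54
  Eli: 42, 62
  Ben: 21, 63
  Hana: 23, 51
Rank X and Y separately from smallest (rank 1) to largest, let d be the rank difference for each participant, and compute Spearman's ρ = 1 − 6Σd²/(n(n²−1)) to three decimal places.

0.300

Ranks of variable 1: 2, 1, 5, 3, 4
Ranks of variable 2: 1, 3, 4, 5, 2
d = r₁ − r₂: 1, -2, 1, -2, 2
d²: 1, 4, 1, 4, 4; Σd² = 14
ρ = 1 − 6·14/(5·24) = 1 − 84/120 = 0.300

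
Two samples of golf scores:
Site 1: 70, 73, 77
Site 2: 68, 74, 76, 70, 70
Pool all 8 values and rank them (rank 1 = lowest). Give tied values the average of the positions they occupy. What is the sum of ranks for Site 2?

Sorted (ascending): 68, 70, 70, 70, 73, 74, 76, 77
The 3 values of 70 occupy positions 2–4 → average rank 3.
Site 2 values → pooled ranks: 68→1, 74→6, 76→7, 70→3, 70→3
Rank sum = 1 + 6 + 7 + 3 + 3 = 20

20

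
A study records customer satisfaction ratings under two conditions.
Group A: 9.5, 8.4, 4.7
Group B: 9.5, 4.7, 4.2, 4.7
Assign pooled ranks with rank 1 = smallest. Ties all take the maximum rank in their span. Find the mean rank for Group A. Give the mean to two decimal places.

Sorted (ascending): 4.2, 4.7, 4.7, 4.7, 8.4, 9.5, 9.5
The 3 values of 4.7 occupy positions 2–4 → each gets rank 4.
The 2 values of 9.5 occupy positions 6–7 → each gets rank 7.
Group A values → pooled ranks: 9.5→7, 8.4→5, 4.7→4
Mean rank = (7 + 5 + 4) / 3 = 5.33

5.33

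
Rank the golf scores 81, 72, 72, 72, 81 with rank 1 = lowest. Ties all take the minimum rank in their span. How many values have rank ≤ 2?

3

Sorted (ascending): 72, 72, 72, 81, 81
The 3 values of 72 occupy positions 1–3 → each gets rank 1.
The 2 values of 81 occupy positions 4–5 → each gets rank 4.
Ranks ≤ 2: {1, 1, 1} → 3 values.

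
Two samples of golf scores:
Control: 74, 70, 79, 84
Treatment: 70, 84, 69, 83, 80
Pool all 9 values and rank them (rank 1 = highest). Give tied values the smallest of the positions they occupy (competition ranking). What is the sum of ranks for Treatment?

24

Sorted (descending): 84, 84, 83, 80, 79, 74, 70, 70, 69
The 2 values of 84 occupy positions 1–2 → each gets rank 1.
The 2 values of 70 occupy positions 7–8 → each gets rank 7.
Treatment values → pooled ranks: 70→7, 84→1, 69→9, 83→3, 80→4
Rank sum = 7 + 1 + 9 + 3 + 4 = 24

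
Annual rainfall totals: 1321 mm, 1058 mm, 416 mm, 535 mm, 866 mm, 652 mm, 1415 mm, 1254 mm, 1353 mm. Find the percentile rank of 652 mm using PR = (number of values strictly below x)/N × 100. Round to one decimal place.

N = 9.
Strictly below 652: 2. Equal to 652: 1.
PR = 2/9 × 100 = 22.2

22.2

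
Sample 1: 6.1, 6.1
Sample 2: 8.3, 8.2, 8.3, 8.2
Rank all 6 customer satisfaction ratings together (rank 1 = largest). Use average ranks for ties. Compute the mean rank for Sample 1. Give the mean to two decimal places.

Sorted (descending): 8.3, 8.3, 8.2, 8.2, 6.1, 6.1
The 2 values of 8.3 occupy positions 1–2 → average rank (1+2)/2 = 1.5.
The 2 values of 8.2 occupy positions 3–4 → average rank (3+4)/2 = 3.5.
The 2 values of 6.1 occupy positions 5–6 → average rank (5+6)/2 = 5.5.
Sample 1 values → pooled ranks: 6.1→5.5, 6.1→5.5
Mean rank = (5.5 + 5.5) / 2 = 5.50

5.50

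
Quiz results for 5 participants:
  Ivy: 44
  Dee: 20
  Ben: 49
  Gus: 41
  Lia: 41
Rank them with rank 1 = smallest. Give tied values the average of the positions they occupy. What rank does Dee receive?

Sorted (ascending): 20, 41, 41, 44, 49
The 2 values of 41 occupy positions 2–3 → average rank (2+3)/2 = 2.5.
Dee has value 20 → rank 1.

1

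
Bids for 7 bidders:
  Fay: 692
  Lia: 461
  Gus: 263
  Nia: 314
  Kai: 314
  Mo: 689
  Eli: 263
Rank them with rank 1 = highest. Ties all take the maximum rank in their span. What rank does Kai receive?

Sorted (descending): 692, 689, 461, 314, 314, 263, 263
The 2 values of 314 occupy positions 4–5 → each gets rank 5.
The 2 values of 263 occupy positions 6–7 → each gets rank 7.
Kai has value 314 → rank 5.

5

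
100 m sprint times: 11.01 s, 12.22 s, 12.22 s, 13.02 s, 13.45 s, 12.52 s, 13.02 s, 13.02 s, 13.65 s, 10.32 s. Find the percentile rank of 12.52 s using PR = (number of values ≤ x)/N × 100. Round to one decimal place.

50.0

N = 10.
Strictly below 12.52: 4. Equal to 12.52: 1.
PR = 5/10 × 100 = 50.0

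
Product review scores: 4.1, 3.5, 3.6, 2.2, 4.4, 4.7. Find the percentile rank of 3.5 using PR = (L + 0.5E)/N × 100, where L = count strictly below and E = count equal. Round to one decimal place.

25.0

N = 6.
Strictly below 3.5: 1. Equal to 3.5: 1.
PR = (1 + 0.5·1)/6 × 100 = 25.0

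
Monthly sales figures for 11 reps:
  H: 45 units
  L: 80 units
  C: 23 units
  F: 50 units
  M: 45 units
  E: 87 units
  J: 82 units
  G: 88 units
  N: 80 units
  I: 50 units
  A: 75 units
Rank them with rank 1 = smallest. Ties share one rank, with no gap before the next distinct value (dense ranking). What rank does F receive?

Sorted (ascending): 23, 45, 45, 50, 50, 75, 80, 80, 82, 87, 88
The 2 values of 45 share dense rank 2.
The 2 values of 50 share dense rank 3.
The 2 values of 80 share dense rank 5.
Remaining distinct values take the next consecutive integers.
F has value 50 units → rank 3.

3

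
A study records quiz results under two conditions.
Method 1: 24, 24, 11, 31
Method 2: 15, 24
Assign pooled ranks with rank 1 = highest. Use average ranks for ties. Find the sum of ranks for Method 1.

Sorted (descending): 31, 24, 24, 24, 15, 11
The 3 values of 24 occupy positions 2–4 → average rank 3.
Method 1 values → pooled ranks: 24→3, 24→3, 11→6, 31→1
Rank sum = 3 + 3 + 6 + 1 = 13

13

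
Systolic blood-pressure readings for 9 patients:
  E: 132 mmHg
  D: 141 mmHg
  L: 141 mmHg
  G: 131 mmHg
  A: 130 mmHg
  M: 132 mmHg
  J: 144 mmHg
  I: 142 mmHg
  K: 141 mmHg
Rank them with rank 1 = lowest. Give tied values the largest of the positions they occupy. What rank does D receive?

7

Sorted (ascending): 130, 131, 132, 132, 141, 141, 141, 142, 144
The 2 values of 132 occupy positions 3–4 → each gets rank 4.
The 3 values of 141 occupy positions 5–7 → each gets rank 7.
D has value 141 mmHg → rank 7.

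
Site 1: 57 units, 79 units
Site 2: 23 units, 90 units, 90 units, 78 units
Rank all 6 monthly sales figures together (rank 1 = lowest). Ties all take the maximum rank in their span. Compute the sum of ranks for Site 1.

Sorted (ascending): 23, 57, 78, 79, 90, 90
The 2 values of 90 occupy positions 5–6 → each gets rank 6.
Site 1 values → pooled ranks: 57→2, 79→4
Rank sum = 2 + 4 = 6

6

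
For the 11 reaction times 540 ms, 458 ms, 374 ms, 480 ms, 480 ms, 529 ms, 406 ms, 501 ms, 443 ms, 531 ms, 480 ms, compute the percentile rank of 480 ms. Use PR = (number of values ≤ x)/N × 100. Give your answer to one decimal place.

N = 11.
Strictly below 480: 4. Equal to 480: 3.
PR = 7/11 × 100 = 63.6

63.6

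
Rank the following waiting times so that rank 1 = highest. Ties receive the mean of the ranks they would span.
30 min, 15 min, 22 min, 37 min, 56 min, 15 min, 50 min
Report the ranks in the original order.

Sorted (descending): 56, 50, 37, 30, 22, 15, 15
The 2 values of 15 occupy positions 6–7 → average rank (6+7)/2 = 6.5.

4, 6.5, 5, 3, 1, 6.5, 2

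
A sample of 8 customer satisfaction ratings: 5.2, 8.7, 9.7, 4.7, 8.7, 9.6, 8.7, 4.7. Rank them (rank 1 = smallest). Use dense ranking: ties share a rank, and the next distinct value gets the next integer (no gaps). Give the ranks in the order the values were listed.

2, 3, 5, 1, 3, 4, 3, 1

Sorted (ascending): 4.7, 4.7, 5.2, 8.7, 8.7, 8.7, 9.6, 9.7
The 2 values of 4.7 share dense rank 1.
The 3 values of 8.7 share dense rank 3.
Remaining distinct values take the next consecutive integers.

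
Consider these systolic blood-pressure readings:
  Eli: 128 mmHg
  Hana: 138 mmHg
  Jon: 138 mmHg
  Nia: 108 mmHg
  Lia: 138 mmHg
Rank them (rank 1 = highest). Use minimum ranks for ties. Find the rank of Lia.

Sorted (descending): 138, 138, 138, 128, 108
The 3 values of 138 occupy positions 1–3 → each gets rank 1.
Lia has value 138 mmHg → rank 1.

1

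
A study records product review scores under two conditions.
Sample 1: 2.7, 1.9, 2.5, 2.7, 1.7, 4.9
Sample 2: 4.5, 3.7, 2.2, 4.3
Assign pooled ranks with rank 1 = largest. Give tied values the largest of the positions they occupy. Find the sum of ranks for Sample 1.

Sorted (descending): 4.9, 4.5, 4.3, 3.7, 2.7, 2.7, 2.5, 2.2, 1.9, 1.7
The 2 values of 2.7 occupy positions 5–6 → each gets rank 6.
Sample 1 values → pooled ranks: 2.7→6, 1.9→9, 2.5→7, 2.7→6, 1.7→10, 4.9→1
Rank sum = 6 + 9 + 7 + 6 + 10 + 1 = 39

39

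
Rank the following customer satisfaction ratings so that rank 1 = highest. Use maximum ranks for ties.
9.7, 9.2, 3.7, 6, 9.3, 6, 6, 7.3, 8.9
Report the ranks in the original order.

1, 3, 9, 8, 2, 8, 8, 5, 4

Sorted (descending): 9.7, 9.3, 9.2, 8.9, 7.3, 6, 6, 6, 3.7
The 3 values of 6 occupy positions 6–8 → each gets rank 8.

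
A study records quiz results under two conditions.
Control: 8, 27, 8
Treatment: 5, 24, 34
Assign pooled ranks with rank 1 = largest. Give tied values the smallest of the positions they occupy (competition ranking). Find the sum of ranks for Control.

10

Sorted (descending): 34, 27, 24, 8, 8, 5
The 2 values of 8 occupy positions 4–5 → each gets rank 4.
Control values → pooled ranks: 8→4, 27→2, 8→4
Rank sum = 4 + 2 + 4 = 10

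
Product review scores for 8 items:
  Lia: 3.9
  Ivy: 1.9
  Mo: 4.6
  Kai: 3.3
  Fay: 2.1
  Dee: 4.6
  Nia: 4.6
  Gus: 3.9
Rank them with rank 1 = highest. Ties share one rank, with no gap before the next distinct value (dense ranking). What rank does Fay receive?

Sorted (descending): 4.6, 4.6, 4.6, 3.9, 3.9, 3.3, 2.1, 1.9
The 3 values of 4.6 share dense rank 1.
The 2 values of 3.9 share dense rank 2.
Remaining distinct values take the next consecutive integers.
Fay has value 2.1 → rank 4.

4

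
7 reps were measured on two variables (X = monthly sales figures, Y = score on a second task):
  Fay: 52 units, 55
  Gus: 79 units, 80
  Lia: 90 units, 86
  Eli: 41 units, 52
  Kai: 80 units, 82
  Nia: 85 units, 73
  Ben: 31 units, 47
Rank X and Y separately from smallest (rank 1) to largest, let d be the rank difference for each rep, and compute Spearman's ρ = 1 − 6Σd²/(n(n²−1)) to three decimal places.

Ranks of variable 1: 3, 4, 7, 2, 5, 6, 1
Ranks of variable 2: 3, 5, 7, 2, 6, 4, 1
d = r₁ − r₂: 0, -1, 0, 0, -1, 2, 0
d²: 0, 1, 0, 0, 1, 4, 0; Σd² = 6
ρ = 1 − 6·6/(7·48) = 1 − 36/336 = 0.893

0.893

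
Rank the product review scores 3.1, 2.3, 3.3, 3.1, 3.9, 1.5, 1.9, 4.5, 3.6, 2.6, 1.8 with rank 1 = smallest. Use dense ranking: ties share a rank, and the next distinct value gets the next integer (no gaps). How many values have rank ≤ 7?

8

Sorted (ascending): 1.5, 1.8, 1.9, 2.3, 2.6, 3.1, 3.1, 3.3, 3.6, 3.9, 4.5
The 2 values of 3.1 share dense rank 6.
Remaining distinct values take the next consecutive integers.
Ranks ≤ 7: {1, 2, 3, 4, 5, 6, 6, 7} → 8 values.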